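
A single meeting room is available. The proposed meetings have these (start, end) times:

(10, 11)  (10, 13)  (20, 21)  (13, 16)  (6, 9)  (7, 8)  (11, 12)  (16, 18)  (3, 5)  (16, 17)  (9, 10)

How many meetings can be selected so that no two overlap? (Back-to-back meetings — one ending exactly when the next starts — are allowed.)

8

Greedy by earliest finish: after sorting by end time, pick each interval compatible with the last pick.
Sorted by end: (3,5)  (7,8)  (6,9)  (9,10)  (10,11)  (11,12)  (10,13)  (13,16)  (16,17)  (16,18)  (20,21)
take (3,5); take (7,8); skip (6,9); take (9,10); take (10,11); take (11,12); take (13,16); take (16,17); take (20,21).
Selected 8 meetings.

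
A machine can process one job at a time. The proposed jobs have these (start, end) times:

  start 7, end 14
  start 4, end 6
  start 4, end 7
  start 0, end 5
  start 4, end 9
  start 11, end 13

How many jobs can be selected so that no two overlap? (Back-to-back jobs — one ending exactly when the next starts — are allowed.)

2

By end time: (0,5), (4,6), (4,7), (4,9), (11,13), (7,14).
Pick (0,5); next start ≥ 5 → (11,13).
Selected 2 jobs.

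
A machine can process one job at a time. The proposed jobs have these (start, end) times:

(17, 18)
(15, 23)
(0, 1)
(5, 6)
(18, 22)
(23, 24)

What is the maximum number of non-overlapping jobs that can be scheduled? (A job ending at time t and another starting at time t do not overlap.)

Greedy by earliest finish: after sorting by end time, pick each interval compatible with the last pick.
Sorted by end: (0,1)  (5,6)  (17,18)  (18,22)  (15,23)  (23,24)
take (0,1); take (5,6); take (17,18); take (18,22); take (23,24).
Selected 5 jobs.

5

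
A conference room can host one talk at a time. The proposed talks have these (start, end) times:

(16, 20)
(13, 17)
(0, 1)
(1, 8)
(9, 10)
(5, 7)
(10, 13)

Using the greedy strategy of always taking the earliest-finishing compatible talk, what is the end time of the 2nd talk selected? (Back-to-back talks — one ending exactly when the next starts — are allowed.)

7

Greedy by earliest finish: after sorting by end time, pick each interval compatible with the last pick.
By end time: (0,1), (5,7), (1,8), (9,10), (10,13), (13,17), (16,20).
Pick (0,1); next start ≥ 1 → (5,7); next start ≥ 7 → (9,10); next start ≥ 10 → (10,13); next start ≥ 13 → (13,17).
Selected: (0,1) (5,7) (9,10) (10,13) (13,17)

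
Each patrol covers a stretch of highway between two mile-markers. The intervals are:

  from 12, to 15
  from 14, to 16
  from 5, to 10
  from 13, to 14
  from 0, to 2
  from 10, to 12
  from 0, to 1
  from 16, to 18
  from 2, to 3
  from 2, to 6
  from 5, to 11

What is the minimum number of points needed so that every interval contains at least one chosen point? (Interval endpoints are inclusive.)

5

Sort by right endpoint; whenever an interval is uncovered, place a point at its right end.
By right end: [0,1]  [0,2]  [2,3]  [2,6]  [5,10]  [5,11]  [10,12]  [13,14]  [12,15]  [14,16]  [16,18]
[0,1] uncovered → point at 1; [2,3] uncovered → point at 3; [5,10] uncovered → point at 10; [13,14] uncovered → point at 14; [16,18] uncovered → point at 18.
Points: 1, 3, 10, 14, 18 (5 total).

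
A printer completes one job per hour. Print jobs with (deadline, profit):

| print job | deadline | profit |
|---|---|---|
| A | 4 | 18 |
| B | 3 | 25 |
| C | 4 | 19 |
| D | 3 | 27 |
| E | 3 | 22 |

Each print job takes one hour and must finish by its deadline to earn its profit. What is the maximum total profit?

Take jobs in profit order; each goes to the latest open slot no later than its deadline.
Profit order: D=27 B=25 E=22 C=19 A=18
Assign: D→slot 3, B→slot 2, E→slot 1, C→slot 4, A skipped.
Slots: [1:E] [2:B] [3:D] [4:C]
Profit = 22 + 25 + 27 + 19 = 93

93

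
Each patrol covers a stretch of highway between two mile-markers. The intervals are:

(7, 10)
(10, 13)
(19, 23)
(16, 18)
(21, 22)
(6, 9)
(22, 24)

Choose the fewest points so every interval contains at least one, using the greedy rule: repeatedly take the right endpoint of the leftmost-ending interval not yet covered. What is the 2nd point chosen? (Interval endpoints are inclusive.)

13

By right end: [6,9]  [7,10]  [10,13]  [16,18]  [21,22]  [19,23]  [22,24]
[6,9] uncovered → point at 9; [10,13] uncovered → point at 13; [16,18] uncovered → point at 18; [21,22] uncovered → point at 22.
Points: 9, 13, 18, 22 (4 total).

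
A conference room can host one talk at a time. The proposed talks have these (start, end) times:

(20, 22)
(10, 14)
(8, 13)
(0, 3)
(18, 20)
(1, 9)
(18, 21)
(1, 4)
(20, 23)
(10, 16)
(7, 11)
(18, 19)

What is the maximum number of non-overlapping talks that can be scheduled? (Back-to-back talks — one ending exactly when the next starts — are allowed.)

4

Greedy by earliest finish: after sorting by end time, pick each interval compatible with the last pick.
Sorted by end: (0,3)  (1,4)  (1,9)  (7,11)  (8,13)  (10,14)  (10,16)  (18,19)  (18,20)  (18,21)  (20,22)  (20,23)
take (0,3); skip (1,9); take (7,11); take (18,19); take (20,22).
Selected 4 talks.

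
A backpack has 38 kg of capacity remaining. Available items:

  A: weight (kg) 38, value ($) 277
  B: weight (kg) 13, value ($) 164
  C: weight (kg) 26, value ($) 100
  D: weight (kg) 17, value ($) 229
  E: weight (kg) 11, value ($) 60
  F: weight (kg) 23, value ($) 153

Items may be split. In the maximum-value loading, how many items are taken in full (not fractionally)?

Ratios (sorted): D 13.47, B 12.62, A 7.29, F 6.65, E 5.45, C 3.85
take D (17 @ 229); take B (13 @ 164); take 8/38 of A → 58.32. Capacity used 38/38.
2 item(s) taken whole; one partial (take 8/38 of A).

2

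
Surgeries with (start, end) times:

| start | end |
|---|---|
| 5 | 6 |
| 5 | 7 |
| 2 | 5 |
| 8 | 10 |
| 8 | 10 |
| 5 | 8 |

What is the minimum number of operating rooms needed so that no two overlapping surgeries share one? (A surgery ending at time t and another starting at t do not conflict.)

3

The answer is the maximum number of intervals overlapping at any instant.
starts: [2, 5, 5, 5, 8, 8]
ends:   [5, 6, 7, 8, 10, 10]
s2→1 e5→0 s5→1 s5→2 s5→3  — peak 3.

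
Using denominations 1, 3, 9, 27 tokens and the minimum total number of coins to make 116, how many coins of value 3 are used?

2

Greedy: take as many of the largest coin as possible, then repeat with the remainder.
116 − 4×27→8 − 2×3→2 − 2×1→0
Count of 3: 2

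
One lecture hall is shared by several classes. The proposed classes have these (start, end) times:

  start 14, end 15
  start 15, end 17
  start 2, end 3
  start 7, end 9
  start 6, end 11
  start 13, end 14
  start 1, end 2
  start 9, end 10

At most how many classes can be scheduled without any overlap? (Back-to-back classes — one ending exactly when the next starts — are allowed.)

7

Sorted by end: (1,2)  (2,3)  (7,9)  (9,10)  (6,11)  (13,14)  (14,15)  (15,17)
take (1,2); take (2,3); take (7,9); take (9,10); skip (6,11); take (13,14); take (14,15); take (15,17).
Selected 7 classes.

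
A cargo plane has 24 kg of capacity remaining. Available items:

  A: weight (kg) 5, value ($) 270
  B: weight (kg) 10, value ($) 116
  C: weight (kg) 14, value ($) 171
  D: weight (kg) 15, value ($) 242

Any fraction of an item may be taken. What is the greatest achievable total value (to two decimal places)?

Ratios (sorted): A 54.00, D 16.13, C 12.21, B 11.60
take A (5 @ 270); take D (15 @ 242); take 4/14 of C → 48.86. Capacity used 24/24.
Total value = 560.86

560.86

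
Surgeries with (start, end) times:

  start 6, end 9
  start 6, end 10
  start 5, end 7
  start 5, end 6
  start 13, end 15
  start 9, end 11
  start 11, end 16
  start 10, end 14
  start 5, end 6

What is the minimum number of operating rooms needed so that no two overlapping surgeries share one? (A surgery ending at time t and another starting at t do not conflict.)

Events (time:±→running): 5:+→1 5:+→2 5:+→3 … peak 3.

3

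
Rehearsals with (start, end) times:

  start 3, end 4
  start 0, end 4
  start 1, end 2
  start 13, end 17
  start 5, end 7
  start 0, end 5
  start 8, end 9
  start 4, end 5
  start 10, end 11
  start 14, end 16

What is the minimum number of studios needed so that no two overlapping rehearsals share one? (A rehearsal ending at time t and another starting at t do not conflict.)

3

The answer is the maximum number of intervals overlapping at any instant.
starts: [0, 0, 1, 3, 4, 5, 8, 10, 13, 14]
ends:   [2, 4, 4, 5, 5, 7, 9, 11, 16, 17]
s0→1 s0→2 s1→3  — peak 3.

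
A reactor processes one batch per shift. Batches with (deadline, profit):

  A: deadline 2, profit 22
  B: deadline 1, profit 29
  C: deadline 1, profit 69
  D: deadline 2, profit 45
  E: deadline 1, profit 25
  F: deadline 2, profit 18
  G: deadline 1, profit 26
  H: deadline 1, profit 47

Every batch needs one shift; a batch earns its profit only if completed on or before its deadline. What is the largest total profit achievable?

114

By profit: C(d1,69), H(d1,47), D(d2,45), B(d1,29), G(d1,26), E(d1,25), A(d2,22), F(d2,18)
C→slot 1; H skipped; D→slot 2; B skipped; G skipped; E skipped; A skipped; F skipped.
Profit = 69 + 45 = 114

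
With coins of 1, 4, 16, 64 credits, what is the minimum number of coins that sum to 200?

5

Use the largest denomination that fits, subtract, and repeat.
200 = 3×64 + 2×4
Total coins = 3 + 2 = 5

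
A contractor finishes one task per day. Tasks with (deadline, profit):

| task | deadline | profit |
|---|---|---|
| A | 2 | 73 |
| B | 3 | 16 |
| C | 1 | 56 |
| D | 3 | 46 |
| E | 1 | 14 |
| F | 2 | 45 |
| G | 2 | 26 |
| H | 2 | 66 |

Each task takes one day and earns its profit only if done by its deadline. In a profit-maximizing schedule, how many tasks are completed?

3

By profit: A(d2,73), H(d2,66), C(d1,56), D(d3,46), F(d2,45), G(d2,26), B(d3,16), E(d1,14)
A→slot 2; H→slot 1; C skipped; D→slot 3; F skipped; G skipped; B skipped; E skipped.
3 of 8 scheduled.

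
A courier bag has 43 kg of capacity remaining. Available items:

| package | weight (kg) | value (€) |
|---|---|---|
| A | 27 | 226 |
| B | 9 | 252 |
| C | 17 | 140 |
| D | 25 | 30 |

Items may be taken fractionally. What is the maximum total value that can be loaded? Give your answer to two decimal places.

535.65

Greedy by value/weight ratio, highest first.
Ratios (sorted): B 28.00, A 8.37, C 8.24, D 1.20
take B (9 @ 252); take A (27 @ 226); take 7/17 of C → 57.65. Capacity used 43/43.
Total value = 535.65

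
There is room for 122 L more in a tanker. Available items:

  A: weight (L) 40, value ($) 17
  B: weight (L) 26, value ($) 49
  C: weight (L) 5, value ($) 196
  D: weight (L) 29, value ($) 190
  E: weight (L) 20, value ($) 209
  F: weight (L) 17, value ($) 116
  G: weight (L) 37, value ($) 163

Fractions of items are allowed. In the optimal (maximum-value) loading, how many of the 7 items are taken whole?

5

Sort by value per unit weight and fill in that order.
Order: C (196/5=39.20) > E (209/20=10.45) > F (116/17=6.82) > D (190/29=6.55) > G (163/37=4.41) > B (49/26=1.88) > A (17/40=0.42)
Fill: take C (5 @ 196) → take E (20 @ 209) → take F (17 @ 116) → take D (29 @ 190) → take G (37 @ 163) → take 14/26 of B → 26.38; 122/122 used.
5 item(s) taken whole; one partial (take 14/26 of B).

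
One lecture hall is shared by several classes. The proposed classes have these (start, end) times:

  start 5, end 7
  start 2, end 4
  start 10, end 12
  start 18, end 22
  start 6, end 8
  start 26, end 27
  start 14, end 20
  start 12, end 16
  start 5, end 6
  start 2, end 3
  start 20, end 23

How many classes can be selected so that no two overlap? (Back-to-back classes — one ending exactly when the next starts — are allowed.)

Order by finish time; keep every interval that doesn't clash with the previous kept one.
By end time: (2,3), (2,4), (5,6), (5,7), (6,8), (10,12), (12,16), (14,20), (18,22), (20,23), (26,27).
Pick (2,3); next start ≥ 3 → (5,6); next start ≥ 6 → (6,8); next start ≥ 8 → (10,12); next start ≥ 12 → (12,16); next start ≥ 16 → (18,22); next start ≥ 22 → (26,27).
Selected 7 classes.

7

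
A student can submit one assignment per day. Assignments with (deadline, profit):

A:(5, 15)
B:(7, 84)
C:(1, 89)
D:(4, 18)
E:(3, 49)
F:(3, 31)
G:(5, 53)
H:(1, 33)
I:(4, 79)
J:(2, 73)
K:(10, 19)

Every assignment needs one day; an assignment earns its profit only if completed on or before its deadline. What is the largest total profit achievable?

Profit order: C=89 B=84 I=79 J=73 G=53 E=49 H=33 F=31 K=19 D=18 A=15
Assign: C→slot 1, B→slot 7, I→slot 4, J→slot 2, G→slot 5, E→slot 3, H skipped, F skipped, K→slot 10, D skipped, A skipped.
Slots: [1:C] [2:J] [3:E] [4:I] [5:G] [7:B] [10:K]
Profit = 89 + 73 + 49 + 79 + 53 + 84 + 19 = 446

446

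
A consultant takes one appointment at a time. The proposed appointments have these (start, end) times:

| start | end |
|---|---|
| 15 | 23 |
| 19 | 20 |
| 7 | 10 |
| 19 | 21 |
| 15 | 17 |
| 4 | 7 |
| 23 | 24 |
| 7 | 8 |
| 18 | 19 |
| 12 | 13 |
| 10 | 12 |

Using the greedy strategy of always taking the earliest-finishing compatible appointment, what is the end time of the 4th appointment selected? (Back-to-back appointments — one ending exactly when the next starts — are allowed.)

13

By end time: (4,7), (7,8), (7,10), (10,12), (12,13), (15,17), (18,19), (19,20), (19,21), (15,23), (23,24).
Pick (4,7); next start ≥ 7 → (7,8); next start ≥ 8 → (10,12); next start ≥ 12 → (12,13); next start ≥ 13 → (15,17); next start ≥ 17 → (18,19); next start ≥ 19 → (19,20); next start ≥ 20 → (23,24).
Selected: (4,7) (7,8) (10,12) (12,13) (15,17) (18,19) (19,20) (23,24)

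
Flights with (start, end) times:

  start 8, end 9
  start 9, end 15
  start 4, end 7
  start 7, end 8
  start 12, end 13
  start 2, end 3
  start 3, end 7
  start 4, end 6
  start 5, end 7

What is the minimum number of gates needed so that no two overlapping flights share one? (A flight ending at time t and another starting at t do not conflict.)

The answer is the maximum number of intervals overlapping at any instant.
starts: [2, 3, 4, 4, 5, 7, 8, 9, 12]
ends:   [3, 6, 7, 7, 7, 8, 9, 13, 15]
s2→1 e3→0 s3→1 s4→2 s4→3 s5→4  — peak 4.

4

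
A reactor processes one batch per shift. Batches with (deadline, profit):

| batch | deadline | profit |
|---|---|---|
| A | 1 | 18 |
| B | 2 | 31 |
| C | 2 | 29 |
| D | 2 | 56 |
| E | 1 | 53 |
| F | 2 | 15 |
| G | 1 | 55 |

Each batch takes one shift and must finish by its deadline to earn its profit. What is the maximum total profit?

111

Profit order: D=56 G=55 E=53 B=31 C=29 A=18 F=15
Assign: D→slot 2, G→slot 1, E skipped, B skipped, C skipped, A skipped, F skipped.
Slots: [1:G] [2:D]
Profit = 55 + 56 = 111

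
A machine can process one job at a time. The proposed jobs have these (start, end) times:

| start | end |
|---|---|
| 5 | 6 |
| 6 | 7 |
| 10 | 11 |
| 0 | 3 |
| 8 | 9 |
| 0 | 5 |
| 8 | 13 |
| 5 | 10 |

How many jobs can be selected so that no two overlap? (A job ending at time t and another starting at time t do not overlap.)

Sorted by end: (0,3)  (0,5)  (5,6)  (6,7)  (8,9)  (5,10)  (10,11)  (8,13)
take (0,3); take (5,6); take (6,7); take (8,9); take (10,11).
Selected 5 jobs.

5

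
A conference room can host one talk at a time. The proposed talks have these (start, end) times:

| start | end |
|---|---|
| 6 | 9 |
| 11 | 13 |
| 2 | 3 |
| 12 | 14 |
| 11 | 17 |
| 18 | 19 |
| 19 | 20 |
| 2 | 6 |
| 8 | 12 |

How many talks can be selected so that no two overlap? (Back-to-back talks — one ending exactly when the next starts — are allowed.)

Sorted by end: (2,3)  (2,6)  (6,9)  (8,12)  (11,13)  (12,14)  (11,17)  (18,19)  (19,20)
take (2,3); take (6,9); take (11,13); take (18,19); take (19,20).
Selected 5 talks.

5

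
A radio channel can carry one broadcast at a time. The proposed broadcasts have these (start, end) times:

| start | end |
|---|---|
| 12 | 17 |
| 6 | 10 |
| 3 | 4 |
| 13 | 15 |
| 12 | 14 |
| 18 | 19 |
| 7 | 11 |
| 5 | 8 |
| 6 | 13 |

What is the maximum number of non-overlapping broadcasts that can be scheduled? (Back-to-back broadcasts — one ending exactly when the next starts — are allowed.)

Sort by end time and greedily take each interval whose start is ≥ the last chosen end.
By end time: (3,4), (5,8), (6,10), (7,11), (6,13), (12,14), (13,15), (12,17), (18,19).
Pick (3,4); next start ≥ 4 → (5,8); next start ≥ 8 → (12,14); next start ≥ 14 → (18,19).
Selected 4 broadcasts.

4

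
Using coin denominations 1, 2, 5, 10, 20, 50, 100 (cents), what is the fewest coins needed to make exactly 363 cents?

7

363 = 3×100 + 1×50 + 1×10 + 1×2 + 1×1
Total coins = 3 + 1 + 1 + 1 + 1 = 7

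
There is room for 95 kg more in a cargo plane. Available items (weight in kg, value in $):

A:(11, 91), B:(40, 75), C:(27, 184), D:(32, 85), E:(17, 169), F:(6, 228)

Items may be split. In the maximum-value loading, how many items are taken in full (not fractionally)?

5

Sort by value per unit weight and fill in that order.
Order: F (228/6=38.00) > E (169/17=9.94) > A (91/11=8.27) > C (184/27=6.81) > D (85/32=2.66) > B (75/40=1.88)
Fill: take F (6 @ 228) → take E (17 @ 169) → take A (11 @ 91) → take C (27 @ 184) → take D (32 @ 85) → take 2/40 of B → 3.75; 95/95 used.
5 item(s) taken whole; one partial (take 2/40 of B).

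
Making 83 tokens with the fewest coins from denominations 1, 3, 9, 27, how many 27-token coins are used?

83 = 3×27 + 2×1
Count of 27: 3

3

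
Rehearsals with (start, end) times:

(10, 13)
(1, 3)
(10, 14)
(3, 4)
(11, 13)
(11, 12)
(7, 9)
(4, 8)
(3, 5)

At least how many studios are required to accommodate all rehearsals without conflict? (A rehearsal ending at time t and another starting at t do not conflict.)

The answer is the maximum number of intervals overlapping at any instant.
starts: [1, 3, 3, 4, 7, 10, 10, 11, 11]
ends:   [3, 4, 5, 8, 9, 12, 13, 13, 14]
s1→1 e3→0 s3→1 s3→2 e4→1 s4→2 e5→1 s7→2 e8→1 e9→0 s10→1 s10→2 s11→3 s11→4  — peak 4.

4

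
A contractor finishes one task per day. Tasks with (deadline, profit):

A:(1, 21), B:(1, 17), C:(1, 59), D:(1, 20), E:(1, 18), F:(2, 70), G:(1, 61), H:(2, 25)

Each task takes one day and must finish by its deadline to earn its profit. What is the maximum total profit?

Profit order: F=70 G=61 C=59 H=25 A=21 D=20 E=18 B=17
Assign: F→slot 2, G→slot 1, C skipped, H skipped, A skipped, D skipped, E skipped, B skipped.
Slots: [1:G] [2:F]
Profit = 61 + 70 = 131

131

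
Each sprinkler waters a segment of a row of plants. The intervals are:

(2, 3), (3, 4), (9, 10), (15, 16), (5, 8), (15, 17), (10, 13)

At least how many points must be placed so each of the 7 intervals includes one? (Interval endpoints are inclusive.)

4

Sort by right endpoint; whenever an interval is uncovered, place a point at its right end.
By right end: [2,3]  [3,4]  [5,8]  [9,10]  [10,13]  [15,16]  [15,17]
[2,3] uncovered → point at 3; [5,8] uncovered → point at 8; [9,10] uncovered → point at 10; [15,16] uncovered → point at 16.
Points: 3, 8, 10, 16 (4 total).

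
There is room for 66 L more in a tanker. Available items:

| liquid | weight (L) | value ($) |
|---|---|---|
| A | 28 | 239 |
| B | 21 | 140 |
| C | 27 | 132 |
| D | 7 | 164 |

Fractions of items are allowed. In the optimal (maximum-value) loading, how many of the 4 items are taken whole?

3

Ratios (sorted): D 23.43, A 8.54, B 6.67, C 4.89
take D (7 @ 164); take A (28 @ 239); take B (21 @ 140); take 10/27 of C → 48.89. Capacity used 66/66.
3 item(s) taken whole; one partial (take 10/27 of C).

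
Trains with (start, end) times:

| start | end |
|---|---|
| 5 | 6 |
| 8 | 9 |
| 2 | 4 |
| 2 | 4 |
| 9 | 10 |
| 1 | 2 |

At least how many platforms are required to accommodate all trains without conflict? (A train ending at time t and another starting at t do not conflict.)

2

The answer is the maximum number of intervals overlapping at any instant.
starts: [1, 2, 2, 5, 8, 9]
ends:   [2, 4, 4, 6, 9, 10]
s1→1 e2→0 s2→1 s2→2  — peak 2.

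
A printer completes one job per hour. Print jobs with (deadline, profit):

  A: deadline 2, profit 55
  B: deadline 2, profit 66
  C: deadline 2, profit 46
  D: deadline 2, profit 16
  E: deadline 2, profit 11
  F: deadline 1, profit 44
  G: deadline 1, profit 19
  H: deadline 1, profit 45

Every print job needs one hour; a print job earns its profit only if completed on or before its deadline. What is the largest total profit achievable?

121

Sort by profit descending; place each in the latest free slot ≤ its deadline.
By profit: B(d2,66), A(d2,55), C(d2,46), H(d1,45), F(d1,44), G(d1,19), D(d2,16), E(d2,11)
B→slot 2; A→slot 1; C skipped; H skipped; F skipped; G skipped; D skipped; E skipped.
Profit = 55 + 66 = 121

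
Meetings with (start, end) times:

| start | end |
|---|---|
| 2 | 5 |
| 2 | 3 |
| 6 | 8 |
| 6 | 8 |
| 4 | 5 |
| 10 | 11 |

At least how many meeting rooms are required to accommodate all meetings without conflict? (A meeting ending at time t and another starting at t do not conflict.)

2

Count concurrent intervals with a sweep; the peak is the room count.
starts: [2, 2, 4, 6, 6, 10]
ends:   [3, 5, 5, 8, 8, 11]
s2→1 s2→2  — peak 2.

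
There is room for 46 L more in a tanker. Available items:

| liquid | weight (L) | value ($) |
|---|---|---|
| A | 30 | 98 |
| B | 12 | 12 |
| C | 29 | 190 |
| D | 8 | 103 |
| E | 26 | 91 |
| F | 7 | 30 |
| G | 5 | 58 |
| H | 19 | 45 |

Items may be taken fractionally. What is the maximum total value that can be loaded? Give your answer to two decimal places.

Order: D (103/8=12.88) > G (58/5=11.60) > C (190/29=6.55) > F (30/7=4.29) > E (91/26=3.50) > A (98/30=3.27) > H (45/19=2.37) > B (12/12=1.00)
Fill: take D (8 @ 103) → take G (5 @ 58) → take C (29 @ 190) → take 4/7 of F → 17.14; 46/46 used.
Total value = 368.14

368.14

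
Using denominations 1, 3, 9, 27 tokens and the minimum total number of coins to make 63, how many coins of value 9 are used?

Use the largest denomination that fits, subtract, and repeat.
63 − 2×27→9 − 1×9→0
Count of 9: 1

1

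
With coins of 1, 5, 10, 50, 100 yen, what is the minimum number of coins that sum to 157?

Greedy: take as many of the largest coin as possible, then repeat with the remainder.
157 − 1×100→57 − 1×50→7 − 1×5→2 − 2×1→0
Total coins = 1 + 1 + 1 + 2 = 5

5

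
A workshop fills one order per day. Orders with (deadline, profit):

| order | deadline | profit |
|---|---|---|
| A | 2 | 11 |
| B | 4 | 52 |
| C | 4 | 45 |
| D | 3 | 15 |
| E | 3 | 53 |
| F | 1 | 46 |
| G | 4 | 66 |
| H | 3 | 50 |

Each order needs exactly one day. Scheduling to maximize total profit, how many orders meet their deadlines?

Profit order: G=66 E=53 B=52 H=50 F=46 C=45 D=15 A=11
Assign: G→slot 4, E→slot 3, B→slot 2, H→slot 1, F skipped, C skipped, D skipped, A skipped.
Slots: [1:H] [2:B] [3:E] [4:G]
4 of 8 scheduled.

4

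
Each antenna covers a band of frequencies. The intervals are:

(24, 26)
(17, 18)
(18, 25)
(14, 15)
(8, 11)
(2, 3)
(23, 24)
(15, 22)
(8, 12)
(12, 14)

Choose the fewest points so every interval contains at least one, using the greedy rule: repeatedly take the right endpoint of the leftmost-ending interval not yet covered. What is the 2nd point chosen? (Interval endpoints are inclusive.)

11

By right end: [2,3]  [8,11]  [8,12]  [12,14]  [14,15]  [17,18]  [15,22]  [23,24]  [18,25]  [24,26]
[2,3] uncovered → point at 3; [8,11] uncovered → point at 11; [12,14] uncovered → point at 14; [17,18] uncovered → point at 18; [23,24] uncovered → point at 24.
Points: 3, 11, 14, 18, 24 (5 total).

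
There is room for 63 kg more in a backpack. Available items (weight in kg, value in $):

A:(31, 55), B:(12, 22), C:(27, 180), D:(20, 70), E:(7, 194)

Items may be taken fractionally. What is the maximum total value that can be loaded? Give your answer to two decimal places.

Order: E (194/7=27.71) > C (180/27=6.67) > D (70/20=3.50) > B (22/12=1.83) > A (55/31=1.77)
Fill: take E (7 @ 194) → take C (27 @ 180) → take D (20 @ 70) → take 9/12 of B → 16.50; 63/63 used.
Total value = 460.50

460.50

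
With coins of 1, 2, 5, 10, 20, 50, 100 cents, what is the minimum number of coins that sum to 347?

347 = 3×100 + 2×20 + 1×5 + 1×2
Total coins = 3 + 2 + 1 + 1 = 7

7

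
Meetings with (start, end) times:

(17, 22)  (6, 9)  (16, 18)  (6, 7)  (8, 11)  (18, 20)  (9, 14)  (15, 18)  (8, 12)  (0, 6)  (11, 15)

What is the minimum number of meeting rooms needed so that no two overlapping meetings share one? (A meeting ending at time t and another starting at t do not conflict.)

3

Events (time:±→running): 0:+→1 6:-→0 6:+→1 6:+→2 7:-→1 8:+→2 8:+→3 … peak 3.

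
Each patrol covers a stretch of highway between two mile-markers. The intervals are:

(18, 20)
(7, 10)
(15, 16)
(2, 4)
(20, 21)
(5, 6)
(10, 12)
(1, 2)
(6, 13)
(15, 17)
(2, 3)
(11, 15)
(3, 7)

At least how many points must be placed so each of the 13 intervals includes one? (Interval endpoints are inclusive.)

5

Process intervals by earliest right end; each time one isn't hit yet, stab at its right endpoint.
Sorted: [1,2] [2,3] [2,4] [5,6] [3,7] [7,10] [10,12] [6,13] [11,15] [15,16] [15,17] [18,20] [20,21]
{[1,2],[2,3],[2,4]} hit by 2; {[5,6],[3,7]} hit by 6; {[7,10],[10,12],[6,13]} hit by 10; {[11,15],[15,16],[15,17]} hit by 15; {[18,20],[20,21]} hit by 20.
Points: 2, 6, 10, 15, 20 (5 total).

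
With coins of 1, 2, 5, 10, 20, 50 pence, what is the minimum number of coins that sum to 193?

7

Greedy: take as many of the largest coin as possible, then repeat with the remainder.
193 = 3×50 + 2×20 + 1×2 + 1×1
Total coins = 3 + 2 + 1 + 1 = 7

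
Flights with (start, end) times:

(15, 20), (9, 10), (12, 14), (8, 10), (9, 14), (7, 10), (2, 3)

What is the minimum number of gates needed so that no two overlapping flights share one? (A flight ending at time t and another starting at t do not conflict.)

Count concurrent intervals with a sweep; the peak is the room count.
starts: [2, 7, 8, 9, 9, 12, 15]
ends:   [3, 10, 10, 10, 14, 14, 20]
s2→1 e3→0 s7→1 s8→2 s9→3 s9→4  — peak 4.

4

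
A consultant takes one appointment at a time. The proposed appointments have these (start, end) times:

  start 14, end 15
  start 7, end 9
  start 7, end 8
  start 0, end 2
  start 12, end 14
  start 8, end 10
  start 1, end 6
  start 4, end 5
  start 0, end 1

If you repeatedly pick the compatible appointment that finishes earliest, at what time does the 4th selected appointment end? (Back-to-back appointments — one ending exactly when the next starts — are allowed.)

Sorted by end: (0,1)  (0,2)  (4,5)  (1,6)  (7,8)  (7,9)  (8,10)  (12,14)  (14,15)
take (0,1); take (4,5); skip (1,6); take (7,8); skip (7,9); take (8,10); take (12,14); take (14,15).
Selected: (0,1) (4,5) (7,8) (8,10) (12,14) (14,15)

10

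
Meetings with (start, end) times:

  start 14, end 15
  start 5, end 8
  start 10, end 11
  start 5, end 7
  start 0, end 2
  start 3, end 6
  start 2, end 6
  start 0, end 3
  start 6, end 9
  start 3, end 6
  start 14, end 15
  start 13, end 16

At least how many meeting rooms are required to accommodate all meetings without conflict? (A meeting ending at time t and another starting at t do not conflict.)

The answer is the maximum number of intervals overlapping at any instant.
Events (time:±→running): 0:+→1 0:+→2 2:-→1 2:+→2 3:-→1 3:+→2 3:+→3 5:+→4 5:+→5 … peak 5.

5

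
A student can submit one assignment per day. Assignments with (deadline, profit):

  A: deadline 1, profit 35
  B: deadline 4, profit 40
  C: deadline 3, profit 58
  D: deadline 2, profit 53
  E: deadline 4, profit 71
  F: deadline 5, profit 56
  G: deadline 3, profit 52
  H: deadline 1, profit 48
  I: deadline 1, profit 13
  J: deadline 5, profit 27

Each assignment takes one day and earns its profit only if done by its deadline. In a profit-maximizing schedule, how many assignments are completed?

By profit: E(d4,71), C(d3,58), F(d5,56), D(d2,53), G(d3,52), H(d1,48), B(d4,40), A(d1,35), J(d5,27), I(d1,13)
E→slot 4; C→slot 3; F→slot 5; D→slot 2; G→slot 1; H skipped; B skipped; A skipped; J skipped; I skipped.
5 of 10 scheduled.

5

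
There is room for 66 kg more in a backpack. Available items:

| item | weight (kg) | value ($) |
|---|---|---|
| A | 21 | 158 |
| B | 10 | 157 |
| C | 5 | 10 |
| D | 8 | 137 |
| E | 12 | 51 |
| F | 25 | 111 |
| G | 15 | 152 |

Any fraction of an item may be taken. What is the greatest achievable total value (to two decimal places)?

657.28

Order: D (137/8=17.12) > B (157/10=15.70) > G (152/15=10.13) > A (158/21=7.52) > F (111/25=4.44) > E (51/12=4.25) > C (10/5=2.00)
Fill: take D (8 @ 137) → take B (10 @ 157) → take G (15 @ 152) → take A (21 @ 158) → take 12/25 of F → 53.28; 66/66 used.
Total value = 657.28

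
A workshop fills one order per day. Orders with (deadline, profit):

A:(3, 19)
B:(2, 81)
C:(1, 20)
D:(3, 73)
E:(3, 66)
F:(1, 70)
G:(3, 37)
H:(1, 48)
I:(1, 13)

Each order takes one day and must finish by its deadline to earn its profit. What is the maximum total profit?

224

Take jobs in profit order; each goes to the latest open slot no later than its deadline.
By profit: B(d2,81), D(d3,73), F(d1,70), E(d3,66), H(d1,48), G(d3,37), C(d1,20), A(d3,19), I(d1,13)
B→slot 2; D→slot 3; F→slot 1; E skipped; H skipped; G skipped; C skipped; A skipped; I skipped.
Profit = 70 + 81 + 73 = 224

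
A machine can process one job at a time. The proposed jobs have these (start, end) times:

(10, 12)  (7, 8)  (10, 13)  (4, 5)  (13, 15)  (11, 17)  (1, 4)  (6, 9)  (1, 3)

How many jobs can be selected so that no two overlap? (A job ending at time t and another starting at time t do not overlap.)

5

Greedy by earliest finish: after sorting by end time, pick each interval compatible with the last pick.
By end time: (1,3), (1,4), (4,5), (7,8), (6,9), (10,12), (10,13), (13,15), (11,17).
Pick (1,3); next start ≥ 3 → (4,5); next start ≥ 5 → (7,8); next start ≥ 8 → (10,12); next start ≥ 12 → (13,15).
Selected 5 jobs.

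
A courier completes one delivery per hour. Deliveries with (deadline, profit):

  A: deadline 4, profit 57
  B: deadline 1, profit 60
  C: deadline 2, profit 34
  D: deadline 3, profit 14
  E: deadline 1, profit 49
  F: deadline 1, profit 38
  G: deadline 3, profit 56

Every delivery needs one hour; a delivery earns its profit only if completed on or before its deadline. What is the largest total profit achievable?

207

Sort by profit descending; place each in the latest free slot ≤ its deadline.
Profit order: B=60 A=57 G=56 E=49 F=38 C=34 D=14
Assign: B→slot 1, A→slot 4, G→slot 3, E skipped, F skipped, C→slot 2, D skipped.
Slots: [1:B] [2:C] [3:G] [4:A]
Profit = 60 + 34 + 56 + 57 = 207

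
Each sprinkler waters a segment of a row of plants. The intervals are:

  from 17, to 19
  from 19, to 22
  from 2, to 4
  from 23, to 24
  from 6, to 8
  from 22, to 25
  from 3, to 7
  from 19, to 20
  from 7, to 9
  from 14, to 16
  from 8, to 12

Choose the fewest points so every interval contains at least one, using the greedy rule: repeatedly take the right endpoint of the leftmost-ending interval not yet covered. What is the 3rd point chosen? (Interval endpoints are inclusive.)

Sort by right endpoint; whenever an interval is uncovered, place a point at its right end.
By right end: [2,4]  [3,7]  [6,8]  [7,9]  [8,12]  [14,16]  [17,19]  [19,20]  [19,22]  [23,24]  [22,25]
[2,4] uncovered → point at 4; [6,8] uncovered → point at 8; [14,16] uncovered → point at 16; [17,19] uncovered → point at 19; [23,24] uncovered → point at 24.
Points: 4, 8, 16, 19, 24 (5 total).

16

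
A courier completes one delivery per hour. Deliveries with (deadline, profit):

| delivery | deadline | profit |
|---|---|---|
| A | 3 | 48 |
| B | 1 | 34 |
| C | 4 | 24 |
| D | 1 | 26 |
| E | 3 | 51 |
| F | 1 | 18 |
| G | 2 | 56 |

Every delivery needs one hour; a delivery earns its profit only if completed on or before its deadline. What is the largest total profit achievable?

Take jobs in profit order; each goes to the latest open slot no later than its deadline.
Profit order: G=56 E=51 A=48 B=34 D=26 C=24 F=18
Assign: G→slot 2, E→slot 3, A→slot 1, B skipped, D skipped, C→slot 4, F skipped.
Slots: [1:A] [2:G] [3:E] [4:C]
Profit = 48 + 56 + 51 + 24 = 179

179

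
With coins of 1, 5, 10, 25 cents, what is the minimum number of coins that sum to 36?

Use the largest denomination that fits, subtract, and repeat.
36 = 1×25 + 1×10 + 1×1
Total coins = 1 + 1 + 1 = 3

3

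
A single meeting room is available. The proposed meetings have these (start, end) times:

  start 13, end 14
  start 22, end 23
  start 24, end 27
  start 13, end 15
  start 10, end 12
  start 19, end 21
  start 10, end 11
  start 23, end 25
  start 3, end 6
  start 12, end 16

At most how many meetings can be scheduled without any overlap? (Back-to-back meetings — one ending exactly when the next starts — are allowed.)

6

Greedy by earliest finish: after sorting by end time, pick each interval compatible with the last pick.
Sorted by end: (3,6)  (10,11)  (10,12)  (13,14)  (13,15)  (12,16)  (19,21)  (22,23)  (23,25)  (24,27)
take (3,6); take (10,11); take (13,14); skip (13,15); take (19,21); take (22,23); take (23,25).
Selected 6 meetings.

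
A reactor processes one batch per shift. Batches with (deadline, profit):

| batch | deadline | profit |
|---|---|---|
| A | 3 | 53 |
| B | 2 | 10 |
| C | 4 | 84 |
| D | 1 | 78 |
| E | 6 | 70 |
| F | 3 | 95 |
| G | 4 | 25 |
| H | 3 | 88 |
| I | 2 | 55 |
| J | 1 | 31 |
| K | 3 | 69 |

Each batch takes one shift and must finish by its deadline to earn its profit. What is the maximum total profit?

Sort by profit descending; place each in the latest free slot ≤ its deadline.
By profit: F(d3,95), H(d3,88), C(d4,84), D(d1,78), E(d6,70), K(d3,69), I(d2,55), A(d3,53), J(d1,31), G(d4,25), B(d2,10)
F→slot 3; H→slot 2; C→slot 4; D→slot 1; E→slot 6; K skipped; I skipped; A skipped; J skipped; G skipped; B skipped.
Profit = 78 + 88 + 95 + 84 + 70 = 415

415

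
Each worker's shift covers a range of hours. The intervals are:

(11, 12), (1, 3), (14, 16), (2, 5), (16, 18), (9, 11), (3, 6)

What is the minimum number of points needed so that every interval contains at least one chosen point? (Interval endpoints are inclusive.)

By right end: [1,3]  [2,5]  [3,6]  [9,11]  [11,12]  [14,16]  [16,18]
[1,3] uncovered → point at 3; [9,11] uncovered → point at 11; [14,16] uncovered → point at 16.
Points: 3, 11, 16 (3 total).

3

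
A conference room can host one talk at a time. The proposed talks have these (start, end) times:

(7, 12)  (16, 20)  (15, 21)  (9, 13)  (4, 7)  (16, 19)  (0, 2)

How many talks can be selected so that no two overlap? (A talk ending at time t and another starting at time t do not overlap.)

4

Greedy by earliest finish: after sorting by end time, pick each interval compatible with the last pick.
By end time: (0,2), (4,7), (7,12), (9,13), (16,19), (16,20), (15,21).
Pick (0,2); next start ≥ 2 → (4,7); next start ≥ 7 → (7,12); next start ≥ 12 → (16,19).
Selected 4 talks.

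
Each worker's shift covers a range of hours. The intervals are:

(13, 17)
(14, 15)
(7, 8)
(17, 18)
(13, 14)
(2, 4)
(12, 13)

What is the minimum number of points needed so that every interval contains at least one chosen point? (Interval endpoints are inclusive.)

By right end: [2,4]  [7,8]  [12,13]  [13,14]  [14,15]  [13,17]  [17,18]
[2,4] uncovered → point at 4; [7,8] uncovered → point at 8; [12,13] uncovered → point at 13; [14,15] uncovered → point at 15; [17,18] uncovered → point at 18.
Points: 4, 8, 13, 15, 18 (5 total).

5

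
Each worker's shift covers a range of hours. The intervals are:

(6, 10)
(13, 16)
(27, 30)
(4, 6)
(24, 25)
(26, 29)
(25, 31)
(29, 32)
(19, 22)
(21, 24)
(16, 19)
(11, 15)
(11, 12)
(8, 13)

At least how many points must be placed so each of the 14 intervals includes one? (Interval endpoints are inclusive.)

6

Sort by right endpoint; whenever an interval is uncovered, place a point at its right end.
Sorted: [4,6] [6,10] [11,12] [8,13] [11,15] [13,16] [16,19] [19,22] [21,24] [24,25] [26,29] [27,30] [25,31] [29,32]
{[4,6],[6,10]} hit by 6; {[11,12],[8,13],[11,15]} hit by 12; {[13,16],[16,19]} hit by 16; {[19,22],[21,24]} hit by 22; {[24,25]} hit by 25; {[26,29],[27,30],[25,31],[29,32]} hit by 29.
Points: 6, 12, 16, 22, 25, 29 (6 total).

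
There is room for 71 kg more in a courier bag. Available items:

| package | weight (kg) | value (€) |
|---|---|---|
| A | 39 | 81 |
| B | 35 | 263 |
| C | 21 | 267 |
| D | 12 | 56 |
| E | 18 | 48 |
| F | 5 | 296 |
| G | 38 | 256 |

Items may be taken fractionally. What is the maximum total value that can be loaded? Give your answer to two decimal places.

893.37

Sort by value per unit weight and fill in that order.
Ratios (sorted): F 59.20, C 12.71, B 7.51, G 6.74, D 4.67, E 2.67, A 2.08
take F (5 @ 296); take C (21 @ 267); take B (35 @ 263); take 10/38 of G → 67.37. Capacity used 71/71.
Total value = 893.37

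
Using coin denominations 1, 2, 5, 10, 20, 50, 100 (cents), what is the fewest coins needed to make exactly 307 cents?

Greedy: take as many of the largest coin as possible, then repeat with the remainder.
307 − 3×100→7 − 1×5→2 − 1×2→0
Total coins = 3 + 1 + 1 = 5

5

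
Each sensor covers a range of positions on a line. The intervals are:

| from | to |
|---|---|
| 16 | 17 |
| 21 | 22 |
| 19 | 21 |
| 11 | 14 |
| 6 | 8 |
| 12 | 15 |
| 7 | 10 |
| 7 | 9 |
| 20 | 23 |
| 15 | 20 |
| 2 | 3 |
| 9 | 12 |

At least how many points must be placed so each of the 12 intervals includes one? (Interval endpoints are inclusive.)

Sort by right endpoint; whenever an interval is uncovered, place a point at its right end.
By right end: [2,3]  [6,8]  [7,9]  [7,10]  [9,12]  [11,14]  [12,15]  [16,17]  [15,20]  [19,21]  [21,22]  [20,23]
[2,3] uncovered → point at 3; [6,8] uncovered → point at 8; [9,12] uncovered → point at 12; [16,17] uncovered → point at 17; [19,21] uncovered → point at 21.
Points: 3, 8, 12, 17, 21 (5 total).

5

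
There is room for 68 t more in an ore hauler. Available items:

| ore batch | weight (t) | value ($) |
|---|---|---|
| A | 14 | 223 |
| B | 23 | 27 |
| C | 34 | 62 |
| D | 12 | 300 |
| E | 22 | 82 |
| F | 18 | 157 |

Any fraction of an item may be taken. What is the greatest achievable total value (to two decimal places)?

Ratios (sorted): D 25.00, A 15.93, F 8.72, E 3.73, C 1.82, B 1.17
take D (12 @ 300); take A (14 @ 223); take F (18 @ 157); take E (22 @ 82); take 2/34 of C → 3.65. Capacity used 68/68.
Total value = 765.65

765.65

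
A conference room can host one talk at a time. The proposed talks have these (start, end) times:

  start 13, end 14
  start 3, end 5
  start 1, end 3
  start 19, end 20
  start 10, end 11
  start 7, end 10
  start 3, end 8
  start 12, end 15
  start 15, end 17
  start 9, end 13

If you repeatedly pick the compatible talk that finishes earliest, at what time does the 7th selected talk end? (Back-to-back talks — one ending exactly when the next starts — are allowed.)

Greedy by earliest finish: after sorting by end time, pick each interval compatible with the last pick.
Sorted by end: (1,3)  (3,5)  (3,8)  (7,10)  (10,11)  (9,13)  (13,14)  (12,15)  (15,17)  (19,20)
take (1,3); take (3,5); take (7,10); take (10,11); take (13,14); take (15,17); take (19,20).
Selected: (1,3) (3,5) (7,10) (10,11) (13,14) (15,17) (19,20)

20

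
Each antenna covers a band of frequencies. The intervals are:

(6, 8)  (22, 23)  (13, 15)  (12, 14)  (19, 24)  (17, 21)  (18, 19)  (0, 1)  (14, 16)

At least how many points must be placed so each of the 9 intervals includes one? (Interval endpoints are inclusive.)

5

Process intervals by earliest right end; each time one isn't hit yet, stab at its right endpoint.
Sorted: [0,1] [6,8] [12,14] [13,15] [14,16] [18,19] [17,21] [22,23] [19,24]
{[0,1]} hit by 1; {[6,8]} hit by 8; {[12,14],[13,15],[14,16]} hit by 14; {[18,19],[17,21]} hit by 19; {[22,23],[19,24]} hit by 23.
Points: 1, 8, 14, 19, 23 (5 total).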